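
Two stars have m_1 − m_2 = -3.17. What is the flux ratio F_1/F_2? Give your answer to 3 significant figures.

F_1/F_2 = 10^(−(m_1 − m_2)/2.5) = 10^(3.17/2.5) = 10^1.268 = 18.54.

18.5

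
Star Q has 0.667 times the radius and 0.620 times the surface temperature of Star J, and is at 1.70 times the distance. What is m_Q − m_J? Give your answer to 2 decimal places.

4.11

L_Q/L_J = (0.667)²(0.620)⁴ = 0.06574.
F_Q/F_J = (L_Q/L_J)/(d_Q/d_J)² = 0.06574/2.890 = 0.02275.
m_Q − m_J = −2.5 log₁₀(0.02275) = 4.11.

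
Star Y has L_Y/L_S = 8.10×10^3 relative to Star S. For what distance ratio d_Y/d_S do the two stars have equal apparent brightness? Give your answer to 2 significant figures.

Equal flux requires L_Y/d_Y² = L_S/d_S², so d_Y/d_S = √(L_Y/L_S)
= √(8.10×10^3) = 90.00.

90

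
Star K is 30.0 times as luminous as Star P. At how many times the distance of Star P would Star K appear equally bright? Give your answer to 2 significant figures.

5.5

Equal flux requires L_K/d_K² = L_P/d_P², so d_K/d_P = √(L_K/L_P)
= √(30.0) = 5.477.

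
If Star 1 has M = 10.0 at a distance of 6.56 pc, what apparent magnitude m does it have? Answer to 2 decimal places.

m = M + 5 log₁₀(d/10 pc) = 10.0 + 5 log₁₀(6.56/10)
  = 10.0 + 5 × -0.183 = 10.0 + -0.92 = 9.08.

9.08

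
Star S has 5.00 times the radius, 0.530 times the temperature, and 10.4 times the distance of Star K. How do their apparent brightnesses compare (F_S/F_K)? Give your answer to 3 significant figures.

L_S/L_K = (R_S/R_K)²(T_S/T_K)⁴ = (5.00)² × (0.530)⁴ = 1.973.
F_S/F_K = (L_S/L_K)/(d_S/d_K)² = 1.973 / (10.4)² = 0.01824.

0.0182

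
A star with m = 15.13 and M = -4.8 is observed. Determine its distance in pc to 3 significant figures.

9.68×10^4 pc

m − M = 5 log₁₀(d/10 pc)
15.13 − (-4.8) = 19.93 = 5 log₁₀(d/10)
d = 10 × 10^(19.93/5) = 10 × 10^3.986 = 9.683×10^4 pc.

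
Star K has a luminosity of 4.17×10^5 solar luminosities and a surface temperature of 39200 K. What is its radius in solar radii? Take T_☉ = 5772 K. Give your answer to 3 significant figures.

14.0 solar radii

R/R_☉ = √(L/L_☉) / (T/T_☉)² = √(4.17×10^5) / (6.791)²
       = 645.8 / 46.12 = 14.00.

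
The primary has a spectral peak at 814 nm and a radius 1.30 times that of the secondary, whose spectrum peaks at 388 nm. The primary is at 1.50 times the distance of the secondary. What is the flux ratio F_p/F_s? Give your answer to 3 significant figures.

Wien's law: T_p/T_s = λ_s/λ_p = 388/814 = 0.4767.
L_p/L_s = (R_p/R_s)²(T_p/T_s)⁴ = (1.30)²(0.4767)⁴ = 0.08724.
F_p/F_s = (L_p/L_s)/(d_p/d_s)² = 0.08724/(1.50)² = 0.03877.

0.0388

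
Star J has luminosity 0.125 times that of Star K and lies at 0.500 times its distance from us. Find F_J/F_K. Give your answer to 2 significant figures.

0.50

F = L/(4πd²), so F_J/F_K = (L_J/L_K) / (d_J/d_K)²
= 0.125 / (0.500)² = 0.125 / 0.2500 = 0.5000.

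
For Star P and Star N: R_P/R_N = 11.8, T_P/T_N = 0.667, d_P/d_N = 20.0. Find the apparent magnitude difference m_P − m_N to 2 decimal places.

L_P/L_N = (11.8)²(0.667)⁴ = 27.56.
F_P/F_N = (L_P/L_N)/(d_P/d_N)² = 27.56/400.0 = 0.06890.
m_P − m_N = −2.5 log₁₀(0.06890) = 2.90.

2.90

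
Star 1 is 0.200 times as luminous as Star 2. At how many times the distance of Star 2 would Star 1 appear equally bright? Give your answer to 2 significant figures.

0.45

Equal flux requires L_1/d_1² = L_2/d_2², so d_1/d_2 = √(L_1/L_2)
= √(0.200) = 0.4472.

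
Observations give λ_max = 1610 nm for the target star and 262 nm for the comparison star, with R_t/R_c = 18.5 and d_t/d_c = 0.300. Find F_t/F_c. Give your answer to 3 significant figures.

Wien's law: T_t/T_c = λ_c/λ_t = 262/1610 = 0.1627.
L_t/L_c = (R_t/R_c)²(T_t/T_c)⁴ = (18.5)²(0.1627)⁴ = 0.2400.
F_t/F_c = (L_t/L_c)/(d_t/d_c)² = 0.2400/(0.300)² = 2.667.

2.67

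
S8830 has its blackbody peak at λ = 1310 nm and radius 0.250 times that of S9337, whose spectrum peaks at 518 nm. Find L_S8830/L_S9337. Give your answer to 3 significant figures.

0.00153

Wien's law gives T ∝ 1/λ_max, so T_S8830/T_S9337 = λ_S9337/λ_S8830 = 518/1310 = 0.3954.
Then L ∝ R²T⁴ gives L_S8830/L_S9337 = (0.250)² × (0.3954)⁴ = 0.06250 × 0.02445 = 0.001528.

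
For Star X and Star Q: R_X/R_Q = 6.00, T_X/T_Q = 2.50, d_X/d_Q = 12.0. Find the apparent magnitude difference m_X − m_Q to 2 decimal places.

-2.47

L_X/L_Q = (6.00)²(2.50)⁴ = 1406.
F_X/F_Q = (L_X/L_Q)/(d_X/d_Q)² = 1406/144.0 = 9.766.
m_X − m_Q = −2.5 log₁₀(9.766) = -2.47.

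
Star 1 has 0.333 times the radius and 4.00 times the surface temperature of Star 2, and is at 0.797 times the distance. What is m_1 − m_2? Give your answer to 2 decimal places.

L_1/L_2 = (0.333)²(4.00)⁴ = 28.39.
F_1/F_2 = (L_1/L_2)/(d_1/d_2)² = 28.39/0.6352 = 44.69.
m_1 − m_2 = −2.5 log₁₀(44.69) = -4.13.

-4.13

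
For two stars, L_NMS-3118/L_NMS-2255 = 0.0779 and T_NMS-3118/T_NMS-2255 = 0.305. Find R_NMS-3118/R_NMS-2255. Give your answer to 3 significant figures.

3.00

L ∝ R²T⁴ gives R ∝ √L / T², so
R_NMS-3118/R_NMS-2255 = √(0.0779) / (0.305)² = 0.2791 / 0.09302 = 3.000.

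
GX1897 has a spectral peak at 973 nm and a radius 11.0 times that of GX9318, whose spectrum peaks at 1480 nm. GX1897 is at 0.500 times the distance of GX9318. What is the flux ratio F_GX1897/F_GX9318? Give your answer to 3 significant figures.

2.59×10^3

Wien's law: T_GX1897/T_GX9318 = λ_GX9318/λ_GX1897 = 1480/973 = 1.521.
L_GX1897/L_GX9318 = (R_GX1897/R_GX9318)²(T_GX1897/T_GX9318)⁴ = (11.0)²(1.521)⁴ = 647.7.
F_GX1897/F_GX9318 = (L_GX1897/L_GX9318)/(d_GX1897/d_GX9318)² = 647.7/(0.500)² = 2591.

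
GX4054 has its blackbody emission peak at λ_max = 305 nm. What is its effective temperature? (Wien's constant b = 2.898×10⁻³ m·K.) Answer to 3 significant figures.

T = b/λ_max = 2.898×10⁻³ / (305×10⁻⁹) = 9502 K.

9.50×10^3 K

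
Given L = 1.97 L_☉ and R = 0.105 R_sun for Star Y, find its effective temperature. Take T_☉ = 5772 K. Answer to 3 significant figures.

2.11×10^4 K

T/T_☉ = (L/L_☉)^(1/4) / (R/R_☉)^(1/2)
T = 5772 × (1.97)^(1/4) / √(0.105) = 5772 × 1.185 / 0.3240 = 2.110×10^4 K.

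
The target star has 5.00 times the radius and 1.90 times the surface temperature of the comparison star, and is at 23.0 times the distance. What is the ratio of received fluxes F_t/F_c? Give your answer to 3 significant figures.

0.616

L_t/L_c = (R_t/R_c)²(T_t/T_c)⁴ = (5.00)² × (1.90)⁴ = 325.8.
F_t/F_c = (L_t/L_c)/(d_t/d_c)² = 325.8 / (23.0)² = 0.6159.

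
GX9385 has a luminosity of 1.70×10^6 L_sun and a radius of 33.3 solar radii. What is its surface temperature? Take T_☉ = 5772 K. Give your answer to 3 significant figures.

3.61×10^4 K

T/T_☉ = (L/L_☉)^(1/4) / (R/R_☉)^(1/2)
T = 5772 × (1.70×10^6)^(1/4) / √(33.3) = 5772 × 36.11 / 5.771 = 3.612×10^4 K.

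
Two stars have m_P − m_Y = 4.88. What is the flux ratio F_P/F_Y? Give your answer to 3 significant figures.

F_P/F_Y = 10^(−(m_P − m_Y)/2.5) = 10^(-4.88/2.5) = 10^-1.952 = 0.01117.

0.0112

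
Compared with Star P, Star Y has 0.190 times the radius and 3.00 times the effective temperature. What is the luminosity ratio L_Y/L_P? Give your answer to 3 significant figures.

2.92

From the Stefan–Boltzmann law, L ∝ R²T⁴, so
L_Y/L_P = (R_Y/R_P)² (T_Y/T_P)⁴ = (0.190)² × (3.00)⁴ = 0.03610 × 81.00 = 2.924.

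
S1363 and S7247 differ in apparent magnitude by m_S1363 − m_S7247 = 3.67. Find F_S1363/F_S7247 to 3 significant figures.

0.0340

F_S1363/F_S7247 = 10^(−(m_S1363 − m_S7247)/2.5) = 10^(-3.67/2.5) = 10^-1.468 = 0.03404.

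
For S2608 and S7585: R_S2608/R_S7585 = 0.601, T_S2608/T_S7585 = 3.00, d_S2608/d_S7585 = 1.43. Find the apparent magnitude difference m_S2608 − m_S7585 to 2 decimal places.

-2.89

L_S2608/L_S7585 = (0.601)²(3.00)⁴ = 29.26.
F_S2608/F_S7585 = (L_S2608/L_S7585)/(d_S2608/d_S7585)² = 29.26/2.045 = 14.31.
m_S2608 − m_S7585 = −2.5 log₁₀(14.31) = -2.89.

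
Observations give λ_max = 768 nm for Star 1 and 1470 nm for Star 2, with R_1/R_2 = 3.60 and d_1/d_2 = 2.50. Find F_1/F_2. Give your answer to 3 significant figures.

Wien's law: T_1/T_2 = λ_2/λ_1 = 1470/768 = 1.914.
L_1/L_2 = (R_1/R_2)²(T_1/T_2)⁴ = (3.60)²(1.914)⁴ = 174.0.
F_1/F_2 = (L_1/L_2)/(d_1/d_2)² = 174.0/(2.50)² = 27.83.

27.8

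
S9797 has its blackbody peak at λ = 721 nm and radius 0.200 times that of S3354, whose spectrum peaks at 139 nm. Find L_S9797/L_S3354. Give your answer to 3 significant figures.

Wien's law gives T ∝ 1/λ_max, so T_S9797/T_S3354 = λ_S3354/λ_S9797 = 139/721 = 0.1928.
Then L ∝ R²T⁴ gives L_S9797/L_S3354 = (0.200)² × (0.1928)⁴ = 0.04000 × 0.001381 = 5.526×10^-5.

5.53×10^-5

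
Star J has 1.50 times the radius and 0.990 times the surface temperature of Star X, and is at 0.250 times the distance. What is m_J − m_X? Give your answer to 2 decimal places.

L_J/L_X = (1.50)²(0.990)⁴ = 2.161.
F_J/F_X = (L_J/L_X)/(d_J/d_X)² = 2.161/0.06250 = 34.58.
m_J − m_X = −2.5 log₁₀(34.58) = -3.85.

-3.85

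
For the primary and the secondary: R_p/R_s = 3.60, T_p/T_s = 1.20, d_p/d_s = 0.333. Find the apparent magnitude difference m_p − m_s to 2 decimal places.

L_p/L_s = (3.60)²(1.20)⁴ = 26.87.
F_p/F_s = (L_p/L_s)/(d_p/d_s)² = 26.87/0.1109 = 242.3.
m_p − m_s = −2.5 log₁₀(242.3) = -5.96.

-5.96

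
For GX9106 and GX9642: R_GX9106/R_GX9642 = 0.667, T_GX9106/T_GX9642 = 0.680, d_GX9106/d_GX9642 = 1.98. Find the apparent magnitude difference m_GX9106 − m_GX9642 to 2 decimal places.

4.04

L_GX9106/L_GX9642 = (0.667)²(0.680)⁴ = 0.09512.
F_GX9106/F_GX9642 = (L_GX9106/L_GX9642)/(d_GX9106/d_GX9642)² = 0.09512/3.920 = 0.02426.
m_GX9106 − m_GX9642 = −2.5 log₁₀(0.02426) = 4.04.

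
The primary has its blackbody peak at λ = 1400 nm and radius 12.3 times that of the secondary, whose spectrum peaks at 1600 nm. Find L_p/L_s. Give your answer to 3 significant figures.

258

Wien's law gives T ∝ 1/λ_max, so T_p/T_s = λ_s/λ_p = 1600/1400 = 1.143.
Then L ∝ R²T⁴ gives L_p/L_s = (12.3)² × (1.143)⁴ = 151.3 × 1.706 = 258.1.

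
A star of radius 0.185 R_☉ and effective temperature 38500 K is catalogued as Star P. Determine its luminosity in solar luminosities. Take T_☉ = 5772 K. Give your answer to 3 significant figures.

67.7 solar luminosities

L/L_☉ = (R/R_☉)² (T/T_☉)⁴ = (0.185)² × (38500/5772)⁴
       = 0.03422 × (6.670)⁴ = 0.03422 × 1979 = 67.75.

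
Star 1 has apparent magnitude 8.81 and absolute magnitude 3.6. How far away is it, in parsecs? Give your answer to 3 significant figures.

m − M = 5 log₁₀(d/10 pc)
8.81 − (3.6) = 5.21 = 5 log₁₀(d/10)
d = 10 × 10^(5.21/5) = 10 × 10^1.042 = 110.2 pc.

110 pc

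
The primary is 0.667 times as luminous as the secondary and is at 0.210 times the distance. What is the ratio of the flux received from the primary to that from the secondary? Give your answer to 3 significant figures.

15.1

F = L/(4πd²), so F_p/F_s = (L_p/L_s) / (d_p/d_s)²
= 0.667 / (0.210)² = 0.667 / 0.04410 = 15.12.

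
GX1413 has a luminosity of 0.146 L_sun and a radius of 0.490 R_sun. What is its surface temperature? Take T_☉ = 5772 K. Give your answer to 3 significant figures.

T/T_☉ = (L/L_☉)^(1/4) / (R/R_☉)^(1/2)
T = 5772 × (0.146)^(1/4) / √(0.490) = 5772 × 0.6181 / 0.7000 = 5097 K.

5.10×10^3 K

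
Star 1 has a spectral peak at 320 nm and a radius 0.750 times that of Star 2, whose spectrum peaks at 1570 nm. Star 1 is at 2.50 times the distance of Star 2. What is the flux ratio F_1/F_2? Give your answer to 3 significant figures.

52.1

Wien's law: T_1/T_2 = λ_2/λ_1 = 1570/320 = 4.906.
L_1/L_2 = (R_1/R_2)²(T_1/T_2)⁴ = (0.750)²(4.906)⁴ = 325.9.
F_1/F_2 = (L_1/L_2)/(d_1/d_2)² = 325.9/(2.50)² = 52.15.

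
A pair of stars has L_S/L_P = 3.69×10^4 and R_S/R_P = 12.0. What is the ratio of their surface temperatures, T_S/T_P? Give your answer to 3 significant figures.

4.00

L ∝ R²T⁴ gives T ∝ (L/R²)^(1/4), so
T_S/T_P = (3.69×10^4 / 12.0²)^(1/4) = (256.2)^(1/4) = 4.001.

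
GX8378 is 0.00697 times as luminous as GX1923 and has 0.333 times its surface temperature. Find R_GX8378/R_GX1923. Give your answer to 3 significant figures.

L ∝ R²T⁴ gives R ∝ √L / T², so
R_GX8378/R_GX1923 = √(0.00697) / (0.333)² = 0.08349 / 0.1109 = 0.7529.

0.753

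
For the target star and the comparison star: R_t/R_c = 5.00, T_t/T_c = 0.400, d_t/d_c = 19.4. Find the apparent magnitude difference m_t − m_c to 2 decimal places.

6.92

L_t/L_c = (5.00)²(0.400)⁴ = 0.6400.
F_t/F_c = (L_t/L_c)/(d_t/d_c)² = 0.6400/376.4 = 0.001700.
m_t − m_c = −2.5 log₁₀(0.001700) = 6.92.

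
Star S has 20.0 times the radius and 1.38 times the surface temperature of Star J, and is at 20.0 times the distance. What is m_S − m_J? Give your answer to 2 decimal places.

-1.40

L_S/L_J = (20.0)²(1.38)⁴ = 1451.
F_S/F_J = (L_S/L_J)/(d_S/d_J)² = 1451/400.0 = 3.627.
m_S − m_J = −2.5 log₁₀(3.627) = -1.40.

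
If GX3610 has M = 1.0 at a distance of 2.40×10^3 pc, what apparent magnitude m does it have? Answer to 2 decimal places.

m = M + 5 log₁₀(d/10 pc) = 1.0 + 5 log₁₀(2.40×10^3/10)
  = 1.0 + 5 × 2.380 = 1.0 + 11.90 = 12.90.

12.90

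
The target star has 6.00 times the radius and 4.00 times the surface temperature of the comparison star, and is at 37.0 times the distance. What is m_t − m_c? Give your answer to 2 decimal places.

L_t/L_c = (6.00)²(4.00)⁴ = 9216.
F_t/F_c = (L_t/L_c)/(d_t/d_c)² = 9216/1369 = 6.732.
m_t − m_c = −2.5 log₁₀(6.732) = -2.07.

-2.07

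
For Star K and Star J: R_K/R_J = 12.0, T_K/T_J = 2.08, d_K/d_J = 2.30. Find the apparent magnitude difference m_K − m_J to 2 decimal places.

L_K/L_J = (12.0)²(2.08)⁴ = 2695.
F_K/F_J = (L_K/L_J)/(d_K/d_J)² = 2695/5.290 = 509.5.
m_K − m_J = −2.5 log₁₀(509.5) = -6.77.

-6.77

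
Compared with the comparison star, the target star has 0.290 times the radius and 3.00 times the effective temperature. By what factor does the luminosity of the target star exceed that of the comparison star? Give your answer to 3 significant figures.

6.81

From the Stefan–Boltzmann law, L ∝ R²T⁴, so
L_t/L_c = (R_t/R_c)² (T_t/T_c)⁴ = (0.290)² × (3.00)⁴ = 0.08410 × 81.00 = 6.812.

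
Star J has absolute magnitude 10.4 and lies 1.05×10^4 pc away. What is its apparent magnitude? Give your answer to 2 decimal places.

m = M + 5 log₁₀(d/10 pc) = 10.4 + 5 log₁₀(1.05×10^4/10)
  = 10.4 + 5 × 3.021 = 10.4 + 15.11 = 25.51.

25.51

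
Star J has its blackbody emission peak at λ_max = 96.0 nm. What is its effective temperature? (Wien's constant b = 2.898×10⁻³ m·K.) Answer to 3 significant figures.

3.02×10^4 K

T = b/λ_max = 2.898×10⁻³ / (96.0×10⁻⁹) = 3.019×10^4 K.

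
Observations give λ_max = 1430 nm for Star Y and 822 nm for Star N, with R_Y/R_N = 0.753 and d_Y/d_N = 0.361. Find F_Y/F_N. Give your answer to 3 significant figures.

0.475

Wien's law: T_Y/T_N = λ_N/λ_Y = 822/1430 = 0.5748.
L_Y/L_N = (R_Y/R_N)²(T_Y/T_N)⁴ = (0.753)²(0.5748)⁴ = 0.06191.
F_Y/F_N = (L_Y/L_N)/(d_Y/d_N)² = 0.06191/(0.361)² = 0.4750.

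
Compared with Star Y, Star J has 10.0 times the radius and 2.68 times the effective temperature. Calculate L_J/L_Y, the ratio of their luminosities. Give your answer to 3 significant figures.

From the Stefan–Boltzmann law, L ∝ R²T⁴, so
L_J/L_Y = (R_J/R_Y)² (T_J/T_Y)⁴ = (10.0)² × (2.68)⁴ = 100.0 × 51.59 = 5159.

5.16×10^3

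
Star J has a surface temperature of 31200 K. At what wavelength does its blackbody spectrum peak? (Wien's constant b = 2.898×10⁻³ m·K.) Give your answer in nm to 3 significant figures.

92.9 nm

λ_max = b/T = 2.898×10⁻³ / 31200 = 9.29×10^-8 m = 92.88 nm.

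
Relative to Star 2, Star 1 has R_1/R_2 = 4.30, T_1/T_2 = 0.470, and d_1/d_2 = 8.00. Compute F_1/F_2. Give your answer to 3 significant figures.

L_1/L_2 = (R_1/R_2)²(T_1/T_2)⁴ = (4.30)² × (0.470)⁴ = 0.9023.
F_1/F_2 = (L_1/L_2)/(d_1/d_2)² = 0.9023 / (8.00)² = 0.01410.

0.0141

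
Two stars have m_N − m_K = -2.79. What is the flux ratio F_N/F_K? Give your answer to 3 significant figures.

13.1

F_N/F_K = 10^(−(m_N − m_K)/2.5) = 10^(2.79/2.5) = 10^1.116 = 13.06.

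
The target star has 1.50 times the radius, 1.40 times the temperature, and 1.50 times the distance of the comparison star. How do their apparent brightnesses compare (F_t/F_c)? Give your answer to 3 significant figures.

L_t/L_c = (R_t/R_c)²(T_t/T_c)⁴ = (1.50)² × (1.40)⁴ = 8.644.
F_t/F_c = (L_t/L_c)/(d_t/d_c)² = 8.644 / (1.50)² = 3.842.

3.84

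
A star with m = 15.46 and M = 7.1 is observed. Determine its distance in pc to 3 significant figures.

470 pc

m − M = 5 log₁₀(d/10 pc)
15.46 − (7.1) = 8.36 = 5 log₁₀(d/10)
d = 10 × 10^(8.36/5) = 10 × 10^1.672 = 469.9 pc.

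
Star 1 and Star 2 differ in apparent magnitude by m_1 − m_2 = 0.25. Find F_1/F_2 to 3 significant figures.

0.794

F_1/F_2 = 10^(−(m_1 − m_2)/2.5) = 10^(-0.25/2.5) = 10^-0.100 = 0.7943.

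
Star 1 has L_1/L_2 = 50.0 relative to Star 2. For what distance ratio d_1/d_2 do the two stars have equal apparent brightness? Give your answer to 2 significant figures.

7.1

Equal flux requires L_1/d_1² = L_2/d_2², so d_1/d_2 = √(L_1/L_2)
= √(50.0) = 7.071.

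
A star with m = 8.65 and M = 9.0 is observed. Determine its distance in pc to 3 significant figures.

8.51 pc

m − M = 5 log₁₀(d/10 pc)
8.65 − (9.0) = -0.35 = 5 log₁₀(d/10)
d = 10 × 10^(-0.35/5) = 10 × 10^-0.070 = 8.511 pc.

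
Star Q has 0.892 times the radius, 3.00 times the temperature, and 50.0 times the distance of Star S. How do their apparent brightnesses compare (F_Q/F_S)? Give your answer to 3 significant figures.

0.0258

L_Q/L_S = (R_Q/R_S)²(T_Q/T_S)⁴ = (0.892)² × (3.00)⁴ = 64.45.
F_Q/F_S = (L_Q/L_S)/(d_Q/d_S)² = 64.45 / (50.0)² = 0.02578.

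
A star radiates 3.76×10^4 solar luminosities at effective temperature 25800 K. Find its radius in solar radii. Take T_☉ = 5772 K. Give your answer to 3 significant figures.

9.71 solar radii

R/R_☉ = √(L/L_☉) / (T/T_☉)² = √(3.76×10^4) / (4.470)²
       = 193.9 / 19.98 = 9.705.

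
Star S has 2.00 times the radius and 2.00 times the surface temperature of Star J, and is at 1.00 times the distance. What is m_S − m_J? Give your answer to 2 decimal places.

-4.52

L_S/L_J = (2.00)²(2.00)⁴ = 64.00.
F_S/F_J = (L_S/L_J)/(d_S/d_J)² = 64.00/1.000 = 64.00.
m_S − m_J = −2.5 log₁₀(64.00) = -4.52.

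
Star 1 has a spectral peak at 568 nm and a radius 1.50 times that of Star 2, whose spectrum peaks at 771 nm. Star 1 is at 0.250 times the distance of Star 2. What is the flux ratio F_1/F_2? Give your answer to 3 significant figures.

Wien's law: T_1/T_2 = λ_2/λ_1 = 771/568 = 1.357.
L_1/L_2 = (R_1/R_2)²(T_1/T_2)⁴ = (1.50)²(1.357)⁴ = 7.638.
F_1/F_2 = (L_1/L_2)/(d_1/d_2)² = 7.638/(0.250)² = 122.2.

122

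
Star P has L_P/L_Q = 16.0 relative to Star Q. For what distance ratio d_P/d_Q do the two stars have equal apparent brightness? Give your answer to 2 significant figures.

4.0

Equal flux requires L_P/d_P² = L_Q/d_Q², so d_P/d_Q = √(L_P/L_Q)
= √(16.0) = 4.000.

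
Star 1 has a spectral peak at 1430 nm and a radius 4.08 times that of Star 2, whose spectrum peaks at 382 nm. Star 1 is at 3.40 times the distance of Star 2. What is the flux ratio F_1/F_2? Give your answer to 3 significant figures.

0.00733

Wien's law: T_1/T_2 = λ_2/λ_1 = 382/1430 = 0.2671.
L_1/L_2 = (R_1/R_2)²(T_1/T_2)⁴ = (4.08)²(0.2671)⁴ = 0.08477.
F_1/F_2 = (L_1/L_2)/(d_1/d_2)² = 0.08477/(3.40)² = 0.007333.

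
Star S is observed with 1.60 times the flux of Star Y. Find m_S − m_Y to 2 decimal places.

m_S − m_Y = −2.5 log₁₀(F_S/F_Y) = −2.5 log₁₀(1.60) = −2.5 × (0.204) = -0.510.

-0.51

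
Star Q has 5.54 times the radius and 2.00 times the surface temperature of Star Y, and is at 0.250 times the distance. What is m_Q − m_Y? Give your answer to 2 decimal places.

-9.74

L_Q/L_Y = (5.54)²(2.00)⁴ = 491.1.
F_Q/F_Y = (L_Q/L_Y)/(d_Q/d_Y)² = 491.1/0.06250 = 7857.
m_Q − m_Y = −2.5 log₁₀(7857) = -9.74.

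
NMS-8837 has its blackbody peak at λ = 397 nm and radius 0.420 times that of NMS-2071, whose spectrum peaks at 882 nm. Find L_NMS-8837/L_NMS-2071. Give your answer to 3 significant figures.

4.30

Wien's law gives T ∝ 1/λ_max, so T_NMS-8837/T_NMS-2071 = λ_NMS-2071/λ_NMS-8837 = 882/397 = 2.222.
Then L ∝ R²T⁴ gives L_NMS-8837/L_NMS-2071 = (0.420)² × (2.222)⁴ = 0.1764 × 24.36 = 4.297.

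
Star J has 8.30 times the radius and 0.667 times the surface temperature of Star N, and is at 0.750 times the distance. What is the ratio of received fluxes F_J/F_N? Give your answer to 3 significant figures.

L_J/L_N = (R_J/R_N)²(T_J/T_N)⁴ = (8.30)² × (0.667)⁴ = 13.64.
F_J/F_N = (L_J/L_N)/(d_J/d_N)² = 13.64 / (0.750)² = 24.24.

24.2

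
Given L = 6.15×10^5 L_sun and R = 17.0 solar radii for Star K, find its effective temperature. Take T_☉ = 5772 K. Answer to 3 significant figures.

T/T_☉ = (L/L_☉)^(1/4) / (R/R_☉)^(1/2)
T = 5772 × (6.15×10^5)^(1/4) / √(17.0) = 5772 × 28.00 / 4.123 = 3.920×10^4 K.

3.92×10^4 K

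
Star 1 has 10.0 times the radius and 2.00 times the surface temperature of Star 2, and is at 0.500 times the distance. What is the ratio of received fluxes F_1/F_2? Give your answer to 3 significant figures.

6.40×10^3

L_1/L_2 = (R_1/R_2)²(T_1/T_2)⁴ = (10.0)² × (2.00)⁴ = 1600.
F_1/F_2 = (L_1/L_2)/(d_1/d_2)² = 1600 / (0.500)² = 6400.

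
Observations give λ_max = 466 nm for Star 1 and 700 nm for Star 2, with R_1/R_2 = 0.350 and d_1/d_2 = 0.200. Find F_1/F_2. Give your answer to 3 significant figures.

Wien's law: T_1/T_2 = λ_2/λ_1 = 700/466 = 1.502.
L_1/L_2 = (R_1/R_2)²(T_1/T_2)⁴ = (0.350)²(1.502)⁴ = 0.6237.
F_1/F_2 = (L_1/L_2)/(d_1/d_2)² = 0.6237/(0.200)² = 15.59.

15.6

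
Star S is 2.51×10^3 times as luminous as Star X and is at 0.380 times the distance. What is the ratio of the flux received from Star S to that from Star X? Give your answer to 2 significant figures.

1.7×10^4

F = L/(4πd²), so F_S/F_X = (L_S/L_X) / (d_S/d_X)²
= 2.51×10^3 / (0.380)² = 2.51×10^3 / 0.1444 = 1.738×10^4.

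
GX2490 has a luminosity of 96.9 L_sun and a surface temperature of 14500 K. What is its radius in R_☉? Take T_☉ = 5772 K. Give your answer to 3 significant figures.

R/R_☉ = √(L/L_☉) / (T/T_☉)² = √(96.9) / (2.512)²
       = 9.844 / 6.311 = 1.560.

1.56 R_☉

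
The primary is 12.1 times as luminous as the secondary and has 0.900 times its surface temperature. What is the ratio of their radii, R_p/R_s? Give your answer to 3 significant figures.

L ∝ R²T⁴ gives R ∝ √L / T², so
R_p/R_s = √(12.1) / (0.900)² = 3.479 / 0.8100 = 4.294.

4.29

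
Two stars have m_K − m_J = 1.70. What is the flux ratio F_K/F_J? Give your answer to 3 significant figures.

0.209

F_K/F_J = 10^(−(m_K − m_J)/2.5) = 10^(-1.70/2.5) = 10^-0.680 = 0.2089.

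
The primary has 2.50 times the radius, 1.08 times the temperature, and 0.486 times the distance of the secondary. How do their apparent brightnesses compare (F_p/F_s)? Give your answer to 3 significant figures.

L_p/L_s = (R_p/R_s)²(T_p/T_s)⁴ = (2.50)² × (1.08)⁴ = 8.503.
F_p/F_s = (L_p/L_s)/(d_p/d_s)² = 8.503 / (0.486)² = 36.00.

36.0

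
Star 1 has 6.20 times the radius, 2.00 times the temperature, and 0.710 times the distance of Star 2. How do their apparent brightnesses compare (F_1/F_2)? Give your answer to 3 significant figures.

1.22×10^3

L_1/L_2 = (R_1/R_2)²(T_1/T_2)⁴ = (6.20)² × (2.00)⁴ = 615.0.
F_1/F_2 = (L_1/L_2)/(d_1/d_2)² = 615.0 / (0.710)² = 1220.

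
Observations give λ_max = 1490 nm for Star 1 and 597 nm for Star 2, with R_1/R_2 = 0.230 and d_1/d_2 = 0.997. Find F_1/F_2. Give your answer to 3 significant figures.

0.00137

Wien's law: T_1/T_2 = λ_2/λ_1 = 597/1490 = 0.4007.
L_1/L_2 = (R_1/R_2)²(T_1/T_2)⁴ = (0.230)²(0.4007)⁴ = 0.001363.
F_1/F_2 = (L_1/L_2)/(d_1/d_2)² = 0.001363/(0.997)² = 0.001372.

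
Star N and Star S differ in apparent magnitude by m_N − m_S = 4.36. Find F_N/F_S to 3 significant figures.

F_N/F_S = 10^(−(m_N − m_S)/2.5) = 10^(-4.36/2.5) = 10^-1.744 = 0.01803.

0.0180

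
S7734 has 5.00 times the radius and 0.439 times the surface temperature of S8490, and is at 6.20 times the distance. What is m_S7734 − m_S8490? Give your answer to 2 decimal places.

4.04

L_S7734/L_S8490 = (5.00)²(0.439)⁴ = 0.9285.
F_S7734/F_S8490 = (L_S7734/L_S8490)/(d_S7734/d_S8490)² = 0.9285/38.44 = 0.02416.
m_S7734 − m_S8490 = −2.5 log₁₀(0.02416) = 4.04.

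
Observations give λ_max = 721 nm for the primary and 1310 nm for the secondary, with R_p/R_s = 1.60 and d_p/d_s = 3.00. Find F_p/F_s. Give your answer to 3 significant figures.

Wien's law: T_p/T_s = λ_s/λ_p = 1310/721 = 1.817.
L_p/L_s = (R_p/R_s)²(T_p/T_s)⁴ = (1.60)²(1.817)⁴ = 27.90.
F_p/F_s = (L_p/L_s)/(d_p/d_s)² = 27.90/(3.00)² = 3.100.

3.10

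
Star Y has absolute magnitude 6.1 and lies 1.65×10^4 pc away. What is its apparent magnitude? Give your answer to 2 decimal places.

m = M + 5 log₁₀(d/10 pc) = 6.1 + 5 log₁₀(1.65×10^4/10)
  = 6.1 + 5 × 3.217 = 6.1 + 16.09 = 22.19.

22.19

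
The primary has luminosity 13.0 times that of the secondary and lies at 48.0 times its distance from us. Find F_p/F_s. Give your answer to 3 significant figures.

F = L/(4πd²), so F_p/F_s = (L_p/L_s) / (d_p/d_s)²
= 13.0 / (48.0)² = 13.0 / 2304 = 0.005642.

0.00564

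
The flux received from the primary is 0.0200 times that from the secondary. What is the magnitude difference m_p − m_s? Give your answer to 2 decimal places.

m_p − m_s = −2.5 log₁₀(F_p/F_s) = −2.5 log₁₀(0.0200) = −2.5 × (-1.699) = 4.247.

4.25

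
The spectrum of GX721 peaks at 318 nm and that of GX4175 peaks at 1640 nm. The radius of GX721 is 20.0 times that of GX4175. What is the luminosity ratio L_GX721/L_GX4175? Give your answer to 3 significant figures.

2.83×10^5

Wien's law gives T ∝ 1/λ_max, so T_GX721/T_GX4175 = λ_GX4175/λ_GX721 = 1640/318 = 5.157.
Then L ∝ R²T⁴ gives L_GX721/L_GX4175 = (20.0)² × (5.157)⁴ = 400.0 × 707.4 = 2.830×10^5.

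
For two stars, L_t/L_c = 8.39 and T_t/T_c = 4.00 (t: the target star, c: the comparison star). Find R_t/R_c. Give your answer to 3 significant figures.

0.181

L ∝ R²T⁴ gives R ∝ √L / T², so
R_t/R_c = √(8.39) / (4.00)² = 2.897 / 16.00 = 0.1810.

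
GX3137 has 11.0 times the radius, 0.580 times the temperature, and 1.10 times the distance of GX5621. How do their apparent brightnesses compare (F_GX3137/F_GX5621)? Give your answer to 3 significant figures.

11.3

L_GX3137/L_GX5621 = (R_GX3137/R_GX5621)²(T_GX3137/T_GX5621)⁴ = (11.0)² × (0.580)⁴ = 13.69.
F_GX3137/F_GX5621 = (L_GX3137/L_GX5621)/(d_GX3137/d_GX5621)² = 13.69 / (1.10)² = 11.32.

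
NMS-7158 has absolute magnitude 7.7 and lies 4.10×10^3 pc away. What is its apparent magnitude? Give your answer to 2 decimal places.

m = M + 5 log₁₀(d/10 pc) = 7.7 + 5 log₁₀(4.10×10^3/10)
  = 7.7 + 5 × 2.613 = 7.7 + 13.06 = 20.76.

20.76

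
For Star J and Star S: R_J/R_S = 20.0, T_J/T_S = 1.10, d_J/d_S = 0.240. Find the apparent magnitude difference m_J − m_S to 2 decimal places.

-10.02

L_J/L_S = (20.0)²(1.10)⁴ = 585.6.
F_J/F_S = (L_J/L_S)/(d_J/d_S)² = 585.6/0.05760 = 1.017×10^4.
m_J − m_S = −2.5 log₁₀(1.017×10^4) = -10.02.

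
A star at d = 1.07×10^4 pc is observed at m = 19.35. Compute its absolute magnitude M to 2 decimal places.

4.20

M = m − 5 log₁₀(d/10 pc) = 19.35 − 5 log₁₀(1.07×10^4/10)
  = 19.35 − 5 × 3.029 = 19.35 − 15.15 = 4.20.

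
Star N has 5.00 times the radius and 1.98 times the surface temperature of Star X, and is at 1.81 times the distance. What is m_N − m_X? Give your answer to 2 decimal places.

L_N/L_X = (5.00)²(1.98)⁴ = 384.2.
F_N/F_X = (L_N/L_X)/(d_N/d_X)² = 384.2/3.276 = 117.3.
m_N − m_X = −2.5 log₁₀(117.3) = -5.17.

-5.17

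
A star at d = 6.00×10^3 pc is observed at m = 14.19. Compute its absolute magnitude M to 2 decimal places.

M = m − 5 log₁₀(d/10 pc) = 14.19 − 5 log₁₀(6.00×10^3/10)
  = 14.19 − 5 × 2.778 = 14.19 − 13.89 = 0.30.

0.30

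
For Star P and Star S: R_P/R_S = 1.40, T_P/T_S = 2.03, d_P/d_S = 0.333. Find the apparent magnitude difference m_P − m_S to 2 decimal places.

-6.19

L_P/L_S = (1.40)²(2.03)⁴ = 33.28.
F_P/F_S = (L_P/L_S)/(d_P/d_S)² = 33.28/0.1109 = 300.2.
m_P − m_S = −2.5 log₁₀(300.2) = -6.19.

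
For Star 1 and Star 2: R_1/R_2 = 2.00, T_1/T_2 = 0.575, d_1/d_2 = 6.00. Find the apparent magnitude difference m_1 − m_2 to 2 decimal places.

L_1/L_2 = (2.00)²(0.575)⁴ = 0.4373.
F_1/F_2 = (L_1/L_2)/(d_1/d_2)² = 0.4373/36.00 = 0.01215.
m_1 − m_2 = −2.5 log₁₀(0.01215) = 4.79.

4.79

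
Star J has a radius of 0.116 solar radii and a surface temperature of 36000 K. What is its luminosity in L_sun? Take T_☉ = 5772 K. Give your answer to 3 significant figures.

20.4 L_sun

L/L_☉ = (R/R_☉)² (T/T_☉)⁴ = (0.116)² × (36000/5772)⁴
       = 0.01346 × (6.237)⁴ = 0.01346 × 1513 = 20.36.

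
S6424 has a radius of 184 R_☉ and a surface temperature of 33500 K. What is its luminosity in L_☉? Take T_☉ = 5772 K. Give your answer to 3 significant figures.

L/L_☉ = (R/R_☉)² (T/T_☉)⁴ = (184)² × (33500/5772)⁴
       = 3.386×10^4 × (5.804)⁴ = 3.386×10^4 × 1135 = 3.842×10^7.

3.84×10^7 L_☉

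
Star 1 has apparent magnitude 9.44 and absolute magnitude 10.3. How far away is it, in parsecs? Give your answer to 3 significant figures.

m − M = 5 log₁₀(d/10 pc)
9.44 − (10.3) = -0.86 = 5 log₁₀(d/10)
d = 10 × 10^(-0.86/5) = 10 × 10^-0.172 = 6.730 pc.

6.73 pc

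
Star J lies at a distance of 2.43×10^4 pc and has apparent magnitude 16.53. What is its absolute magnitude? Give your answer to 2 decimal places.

-0.40

M = m − 5 log₁₀(d/10 pc) = 16.53 − 5 log₁₀(2.43×10^4/10)
  = 16.53 − 5 × 3.386 = 16.53 − 16.93 = -0.40.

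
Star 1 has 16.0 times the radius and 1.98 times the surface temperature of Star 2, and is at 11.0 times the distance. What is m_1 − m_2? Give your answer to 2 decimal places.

L_1/L_2 = (16.0)²(1.98)⁴ = 3935.
F_1/F_2 = (L_1/L_2)/(d_1/d_2)² = 3935/121.0 = 32.52.
m_1 − m_2 = −2.5 log₁₀(32.52) = -3.78.

-3.78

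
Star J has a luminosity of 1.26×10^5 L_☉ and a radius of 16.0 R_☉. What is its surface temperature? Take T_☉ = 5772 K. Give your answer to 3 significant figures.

2.72×10^4 K

T/T_☉ = (L/L_☉)^(1/4) / (R/R_☉)^(1/2)
T = 5772 × (1.26×10^5)^(1/4) / √(16.0) = 5772 × 18.84 / 4.000 = 2.719×10^4 K.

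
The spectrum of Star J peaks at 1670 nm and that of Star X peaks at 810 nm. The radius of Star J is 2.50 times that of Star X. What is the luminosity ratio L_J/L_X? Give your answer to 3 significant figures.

0.346

Wien's law gives T ∝ 1/λ_max, so T_J/T_X = λ_X/λ_J = 810/1670 = 0.4850.
Then L ∝ R²T⁴ gives L_J/L_X = (2.50)² × (0.4850)⁴ = 6.250 × 0.05534 = 0.3459.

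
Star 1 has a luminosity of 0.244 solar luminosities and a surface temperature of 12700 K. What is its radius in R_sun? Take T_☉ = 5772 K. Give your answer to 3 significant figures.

0.102 R_sun

R/R_☉ = √(L/L_☉) / (T/T_☉)² = √(0.244) / (2.200)²
       = 0.4940 / 4.841 = 0.1020.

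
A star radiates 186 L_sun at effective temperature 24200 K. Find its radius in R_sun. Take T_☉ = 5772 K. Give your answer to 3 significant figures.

R/R_☉ = √(L/L_☉) / (T/T_☉)² = √(186) / (4.193)²
       = 13.64 / 17.58 = 0.7759.

0.776 R_sun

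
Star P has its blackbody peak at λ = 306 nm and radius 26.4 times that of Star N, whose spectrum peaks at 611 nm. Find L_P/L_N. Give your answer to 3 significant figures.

1.11×10^4

Wien's law gives T ∝ 1/λ_max, so T_P/T_N = λ_N/λ_P = 611/306 = 1.997.
Then L ∝ R²T⁴ gives L_P/L_N = (26.4)² × (1.997)⁴ = 697.0 × 15.90 = 1.108×10^4.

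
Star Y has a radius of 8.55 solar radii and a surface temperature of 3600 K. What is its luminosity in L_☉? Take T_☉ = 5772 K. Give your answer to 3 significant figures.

11.1 L_☉

L/L_☉ = (R/R_☉)² (T/T_☉)⁴ = (8.55)² × (3600/5772)⁴
       = 73.10 × (0.6237)⁴ = 73.10 × 0.1513 = 11.06.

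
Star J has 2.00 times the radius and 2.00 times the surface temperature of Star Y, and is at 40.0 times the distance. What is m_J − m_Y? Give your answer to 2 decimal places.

3.49

L_J/L_Y = (2.00)²(2.00)⁴ = 64.00.
F_J/F_Y = (L_J/L_Y)/(d_J/d_Y)² = 64.00/1600 = 0.04000.
m_J − m_Y = −2.5 log₁₀(0.04000) = 3.49.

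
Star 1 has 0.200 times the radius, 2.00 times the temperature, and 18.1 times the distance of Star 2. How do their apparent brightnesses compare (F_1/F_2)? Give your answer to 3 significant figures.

0.00195

L_1/L_2 = (R_1/R_2)²(T_1/T_2)⁴ = (0.200)² × (2.00)⁴ = 0.6400.
F_1/F_2 = (L_1/L_2)/(d_1/d_2)² = 0.6400 / (18.1)² = 0.001954.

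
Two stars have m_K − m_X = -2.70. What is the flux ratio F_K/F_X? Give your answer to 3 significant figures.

12.0

F_K/F_X = 10^(−(m_K − m_X)/2.5) = 10^(2.70/2.5) = 10^1.080 = 12.02.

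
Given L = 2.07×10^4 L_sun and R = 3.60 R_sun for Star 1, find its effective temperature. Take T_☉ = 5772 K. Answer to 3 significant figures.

T/T_☉ = (L/L_☉)^(1/4) / (R/R_☉)^(1/2)
T = 5772 × (2.07×10^4)^(1/4) / √(3.60) = 5772 × 11.99 / 1.897 = 3.649×10^4 K.

3.65×10^4 K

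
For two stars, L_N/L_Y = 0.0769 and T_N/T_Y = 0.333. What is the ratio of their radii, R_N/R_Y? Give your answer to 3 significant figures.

2.50

L ∝ R²T⁴ gives R ∝ √L / T², so
R_N/R_Y = √(0.0769) / (0.333)² = 0.2773 / 0.1109 = 2.501.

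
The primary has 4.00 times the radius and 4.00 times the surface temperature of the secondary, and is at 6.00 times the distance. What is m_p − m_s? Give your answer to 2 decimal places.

-5.14

L_p/L_s = (4.00)²(4.00)⁴ = 4096.
F_p/F_s = (L_p/L_s)/(d_p/d_s)² = 4096/36.00 = 113.8.
m_p − m_s = −2.5 log₁₀(113.8) = -5.14.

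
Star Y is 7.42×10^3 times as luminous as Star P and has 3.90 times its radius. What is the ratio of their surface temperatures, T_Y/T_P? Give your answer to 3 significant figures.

L ∝ R²T⁴ gives T ∝ (L/R²)^(1/4), so
T_Y/T_P = (7.42×10^3 / 3.90²)^(1/4) = (487.8)^(1/4) = 4.700.

4.70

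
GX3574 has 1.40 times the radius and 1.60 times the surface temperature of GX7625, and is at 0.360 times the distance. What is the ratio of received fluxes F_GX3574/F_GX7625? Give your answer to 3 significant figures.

L_GX3574/L_GX7625 = (R_GX3574/R_GX7625)²(T_GX3574/T_GX7625)⁴ = (1.40)² × (1.60)⁴ = 12.85.
F_GX3574/F_GX7625 = (L_GX3574/L_GX7625)/(d_GX3574/d_GX7625)² = 12.85 / (0.360)² = 99.11.

99.1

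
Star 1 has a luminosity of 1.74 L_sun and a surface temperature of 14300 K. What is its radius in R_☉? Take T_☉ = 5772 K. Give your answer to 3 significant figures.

R/R_☉ = √(L/L_☉) / (T/T_☉)² = √(1.74) / (2.477)²
       = 1.319 / 6.138 = 0.2149.

0.215 R_☉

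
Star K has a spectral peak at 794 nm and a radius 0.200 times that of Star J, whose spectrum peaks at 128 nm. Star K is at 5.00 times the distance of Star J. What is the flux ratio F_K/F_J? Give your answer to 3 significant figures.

Wien's law: T_K/T_J = λ_J/λ_K = 128/794 = 0.1612.
L_K/L_J = (R_K/R_J)²(T_K/T_J)⁴ = (0.200)²(0.1612)⁴ = 2.702×10^-5.
F_K/F_J = (L_K/L_J)/(d_K/d_J)² = 2.702×10^-5/(5.00)² = 1.081×10^-6.

1.08×10^-6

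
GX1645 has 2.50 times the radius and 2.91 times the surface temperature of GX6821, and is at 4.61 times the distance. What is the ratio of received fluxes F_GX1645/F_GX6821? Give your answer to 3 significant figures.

21.1

L_GX1645/L_GX6821 = (R_GX1645/R_GX6821)²(T_GX1645/T_GX6821)⁴ = (2.50)² × (2.91)⁴ = 448.2.
F_GX1645/F_GX6821 = (L_GX1645/L_GX6821)/(d_GX1645/d_GX6821)² = 448.2 / (4.61)² = 21.09.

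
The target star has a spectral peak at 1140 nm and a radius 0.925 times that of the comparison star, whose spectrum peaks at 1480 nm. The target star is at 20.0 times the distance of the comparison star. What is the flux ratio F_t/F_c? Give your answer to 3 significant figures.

Wien's law: T_t/T_c = λ_c/λ_t = 1480/1140 = 1.298.
L_t/L_c = (R_t/R_c)²(T_t/T_c)⁴ = (0.925)²(1.298)⁴ = 2.431.
F_t/F_c = (L_t/L_c)/(d_t/d_c)² = 2.431/(20.0)² = 0.006076.

0.00608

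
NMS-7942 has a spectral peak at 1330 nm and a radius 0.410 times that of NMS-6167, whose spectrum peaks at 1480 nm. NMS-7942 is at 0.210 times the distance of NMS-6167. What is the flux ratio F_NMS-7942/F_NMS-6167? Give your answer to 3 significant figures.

5.84

Wien's law: T_NMS-7942/T_NMS-6167 = λ_NMS-6167/λ_NMS-7942 = 1480/1330 = 1.113.
L_NMS-7942/L_NMS-6167 = (R_NMS-7942/R_NMS-6167)²(T_NMS-7942/T_NMS-6167)⁴ = (0.410)²(1.113)⁴ = 0.2578.
F_NMS-7942/F_NMS-6167 = (L_NMS-7942/L_NMS-6167)/(d_NMS-7942/d_NMS-6167)² = 0.2578/(0.210)² = 5.845.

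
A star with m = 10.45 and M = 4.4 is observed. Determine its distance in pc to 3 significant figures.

m − M = 5 log₁₀(d/10 pc)
10.45 − (4.4) = 6.05 = 5 log₁₀(d/10)
d = 10 × 10^(6.05/5) = 10 × 10^1.210 = 162.2 pc.

162 pc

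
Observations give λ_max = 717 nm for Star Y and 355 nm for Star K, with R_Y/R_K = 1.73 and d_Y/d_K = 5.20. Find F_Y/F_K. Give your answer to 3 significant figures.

0.00665

Wien's law: T_Y/T_K = λ_K/λ_Y = 355/717 = 0.4951.
L_Y/L_K = (R_Y/R_K)²(T_Y/T_K)⁴ = (1.73)²(0.4951)⁴ = 0.1799.
F_Y/F_K = (L_Y/L_K)/(d_Y/d_K)² = 0.1799/(5.20)² = 0.006652.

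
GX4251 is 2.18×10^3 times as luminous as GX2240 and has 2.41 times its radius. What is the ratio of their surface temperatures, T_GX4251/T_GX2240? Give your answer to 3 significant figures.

4.40

L ∝ R²T⁴ gives T ∝ (L/R²)^(1/4), so
T_GX4251/T_GX2240 = (2.18×10^3 / 2.41²)^(1/4) = (375.3)^(1/4) = 4.402.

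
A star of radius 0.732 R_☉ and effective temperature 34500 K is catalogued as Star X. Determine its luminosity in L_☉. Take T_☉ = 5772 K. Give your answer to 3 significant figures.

L/L_☉ = (R/R_☉)² (T/T_☉)⁴ = (0.732)² × (34500/5772)⁴
       = 0.5358 × (5.977)⁴ = 0.5358 × 1276 = 683.9.

684 L_☉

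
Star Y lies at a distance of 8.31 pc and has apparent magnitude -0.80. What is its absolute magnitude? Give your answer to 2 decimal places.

M = m − 5 log₁₀(d/10 pc) = -0.80 − 5 log₁₀(8.31/10)
  = -0.80 − 5 × -0.080 = -0.80 − -0.40 = -0.40.

-0.40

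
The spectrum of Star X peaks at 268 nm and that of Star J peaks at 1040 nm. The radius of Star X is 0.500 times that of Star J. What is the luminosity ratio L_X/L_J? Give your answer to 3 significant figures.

Wien's law gives T ∝ 1/λ_max, so T_X/T_J = λ_J/λ_X = 1040/268 = 3.881.
Then L ∝ R²T⁴ gives L_X/L_J = (0.500)² × (3.881)⁴ = 0.2500 × 226.8 = 56.69.

56.7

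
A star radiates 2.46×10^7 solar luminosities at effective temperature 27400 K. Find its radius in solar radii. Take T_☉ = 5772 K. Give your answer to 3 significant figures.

220 solar radii

R/R_☉ = √(L/L_☉) / (T/T_☉)² = √(2.46×10^7) / (4.747)²
       = 4960 / 22.53 = 220.1.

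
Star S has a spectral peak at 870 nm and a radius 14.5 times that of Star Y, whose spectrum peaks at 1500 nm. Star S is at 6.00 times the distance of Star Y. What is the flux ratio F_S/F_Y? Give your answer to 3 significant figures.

Wien's law: T_S/T_Y = λ_Y/λ_S = 1500/870 = 1.724.
L_S/L_Y = (R_S/R_Y)²(T_S/T_Y)⁴ = (14.5)²(1.724)⁴ = 1858.
F_S/F_Y = (L_S/L_Y)/(d_S/d_Y)² = 1858/(6.00)² = 51.61.

51.6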